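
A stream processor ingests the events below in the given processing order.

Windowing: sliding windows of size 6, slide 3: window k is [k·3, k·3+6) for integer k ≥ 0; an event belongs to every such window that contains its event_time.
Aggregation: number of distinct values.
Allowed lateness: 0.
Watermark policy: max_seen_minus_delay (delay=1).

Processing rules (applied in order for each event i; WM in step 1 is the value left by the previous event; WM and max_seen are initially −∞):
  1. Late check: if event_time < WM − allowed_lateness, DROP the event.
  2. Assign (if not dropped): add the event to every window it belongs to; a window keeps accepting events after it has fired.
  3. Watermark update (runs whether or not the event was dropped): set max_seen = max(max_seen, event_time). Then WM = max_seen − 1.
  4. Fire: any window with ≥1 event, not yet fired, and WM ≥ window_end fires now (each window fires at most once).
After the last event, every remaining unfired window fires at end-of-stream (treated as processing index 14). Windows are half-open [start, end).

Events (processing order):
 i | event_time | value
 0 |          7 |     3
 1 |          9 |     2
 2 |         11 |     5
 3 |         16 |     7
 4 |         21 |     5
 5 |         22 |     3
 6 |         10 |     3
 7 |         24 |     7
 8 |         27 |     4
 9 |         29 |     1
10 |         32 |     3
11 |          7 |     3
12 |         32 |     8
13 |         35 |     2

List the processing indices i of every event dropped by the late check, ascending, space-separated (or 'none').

i=0 t=7 v=3: → [6,12),[3,9); WM=6
i=1 t=9 v=2: → [9,15),[6,12); WM=8
i=2 t=11 v=5: → [9,15),[6,12); WM=10; [3,9) fires=1
i=3 t=16 v=7: → [15,21),[12,18); WM=15; [6,12) fires=3 [9,15) fires=2
i=4 t=21 v=5: → [21,27),[18,24); WM=20; [12,18) fires=1
i=5 t=22 v=3: → [21,27),[18,24); WM=21; [15,21) fires=1
i=6 t=10 v=3: DROP (t<21-0); WM=21
i=7 t=24 v=7: → [24,30),[21,27); WM=23
i=8 t=27 v=4: → [27,33),[24,30); WM=26; [18,24) fires=2
i=9 t=29 v=1: → [27,33),[24,30); WM=28; [21,27) fires=3
i=10 t=32 v=3: → [30,36),[27,33); WM=31; [24,30) fires=3
i=11 t=7 v=3: DROP (t<31-0); WM=31
i=12 t=32 v=8: → [30,36),[27,33); WM=31
i=13 t=35 v=2: → [33,39),[30,36); WM=34; [27,33) fires=4

6 11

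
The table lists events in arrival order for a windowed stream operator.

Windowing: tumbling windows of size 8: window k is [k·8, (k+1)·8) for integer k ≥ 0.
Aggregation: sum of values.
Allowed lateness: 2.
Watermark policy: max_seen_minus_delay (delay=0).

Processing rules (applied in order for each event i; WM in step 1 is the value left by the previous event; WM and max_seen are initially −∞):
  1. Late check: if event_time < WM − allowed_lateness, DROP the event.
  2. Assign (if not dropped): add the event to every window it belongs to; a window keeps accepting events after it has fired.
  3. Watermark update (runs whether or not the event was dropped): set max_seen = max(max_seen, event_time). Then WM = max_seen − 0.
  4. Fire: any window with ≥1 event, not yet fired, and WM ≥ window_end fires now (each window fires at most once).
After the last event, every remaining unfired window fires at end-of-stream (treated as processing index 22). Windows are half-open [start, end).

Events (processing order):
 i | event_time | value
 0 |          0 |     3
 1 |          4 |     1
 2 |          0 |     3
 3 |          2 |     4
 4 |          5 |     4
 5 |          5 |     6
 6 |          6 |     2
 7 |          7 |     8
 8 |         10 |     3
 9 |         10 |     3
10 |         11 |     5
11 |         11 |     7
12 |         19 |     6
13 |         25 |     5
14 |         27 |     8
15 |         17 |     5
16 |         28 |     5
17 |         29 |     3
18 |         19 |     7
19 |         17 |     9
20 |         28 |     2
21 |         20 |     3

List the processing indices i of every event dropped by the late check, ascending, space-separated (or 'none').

i=0 t=0 v=3: → [0,8); WM=0
i=1 t=4 v=1: → [0,8); WM=4
i=2 t=0 v=3: DROP (t<4-2); WM=4
i=3 t=2 v=4: → [0,8); WM=4
i=4 t=5 v=4: → [0,8); WM=5
i=5 t=5 v=6: → [0,8); WM=5
i=6 t=6 v=2: → [0,8); WM=6
i=7 t=7 v=8: → [0,8); WM=7
i=8 t=10 v=3: → [8,16); WM=10; [0,8) fires=28
i=9 t=10 v=3: → [8,16); WM=10
i=10 t=11 v=5: → [8,16); WM=11
i=11 t=11 v=7: → [8,16); WM=11
i=12 t=19 v=6: → [16,24); WM=19; [8,16) fires=18
i=13 t=25 v=5: → [24,32); WM=25; [16,24) fires=6
i=14 t=27 v=8: → [24,32); WM=27
i=15 t=17 v=5: DROP (t<27-2); WM=27
i=16 t=28 v=5: → [24,32); WM=28
i=17 t=29 v=3: → [24,32); WM=29
i=18 t=19 v=7: DROP (t<29-2); WM=29
i=19 t=17 v=9: DROP (t<29-2); WM=29
i=20 t=28 v=2: → [24,32); WM=29
i=21 t=20 v=3: DROP (t<29-2); WM=29

2 15 18 19 21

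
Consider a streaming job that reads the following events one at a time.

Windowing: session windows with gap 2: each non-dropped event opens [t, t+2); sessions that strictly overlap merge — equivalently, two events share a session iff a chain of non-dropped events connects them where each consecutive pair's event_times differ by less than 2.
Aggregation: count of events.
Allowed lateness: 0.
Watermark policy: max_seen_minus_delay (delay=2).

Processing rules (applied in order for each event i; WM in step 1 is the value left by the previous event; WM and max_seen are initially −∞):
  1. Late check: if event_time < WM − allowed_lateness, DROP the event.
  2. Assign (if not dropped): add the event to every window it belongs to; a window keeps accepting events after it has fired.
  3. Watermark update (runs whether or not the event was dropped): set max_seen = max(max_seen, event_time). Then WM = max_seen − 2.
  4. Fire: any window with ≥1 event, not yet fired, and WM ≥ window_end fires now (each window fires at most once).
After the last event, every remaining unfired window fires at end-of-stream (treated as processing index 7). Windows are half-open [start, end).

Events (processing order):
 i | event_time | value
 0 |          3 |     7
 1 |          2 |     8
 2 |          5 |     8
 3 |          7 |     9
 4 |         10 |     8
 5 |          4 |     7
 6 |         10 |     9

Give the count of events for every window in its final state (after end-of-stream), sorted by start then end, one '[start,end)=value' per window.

[2,5)=2 [5,7)=1 [7,9)=1 [10,12)=2

i=0 t=3 v=7: → [3,5); WM=1
i=1 t=2 v=8: → [2,5); WM=1
i=2 t=5 v=8: → [5,7); WM=3
i=3 t=7 v=9: → [7,9); WM=5
i=4 t=10 v=8: → [10,12); WM=8
i=5 t=4 v=7: DROP (t<8-0); WM=8
i=6 t=10 v=9: → [10,12); WM=8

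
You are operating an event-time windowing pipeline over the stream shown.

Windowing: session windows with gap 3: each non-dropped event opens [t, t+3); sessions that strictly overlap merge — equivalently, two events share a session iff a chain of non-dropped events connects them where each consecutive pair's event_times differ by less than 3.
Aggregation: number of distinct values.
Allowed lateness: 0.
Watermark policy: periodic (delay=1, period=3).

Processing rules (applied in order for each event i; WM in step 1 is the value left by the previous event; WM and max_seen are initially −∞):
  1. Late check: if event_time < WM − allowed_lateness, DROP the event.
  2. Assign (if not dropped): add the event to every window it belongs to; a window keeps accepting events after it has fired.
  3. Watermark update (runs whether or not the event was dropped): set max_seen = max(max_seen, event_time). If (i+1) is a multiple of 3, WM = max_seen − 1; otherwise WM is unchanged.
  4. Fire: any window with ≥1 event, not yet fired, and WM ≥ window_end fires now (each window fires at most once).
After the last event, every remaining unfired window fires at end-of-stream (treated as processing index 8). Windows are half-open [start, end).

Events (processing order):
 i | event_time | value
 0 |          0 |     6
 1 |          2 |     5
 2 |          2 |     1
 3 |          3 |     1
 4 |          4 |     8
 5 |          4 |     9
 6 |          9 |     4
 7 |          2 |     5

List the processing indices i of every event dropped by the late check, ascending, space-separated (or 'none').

7

i=0 t=0 v=6: → [0,3); WM=−∞
i=1 t=2 v=5: → [0,5); WM=−∞
i=2 t=2 v=1: → [0,5); WM=1
i=3 t=3 v=1: → [0,6); WM=1
i=4 t=4 v=8: → [0,7); WM=1
i=5 t=4 v=9: → [0,7); WM=3
i=6 t=9 v=4: → [9,12); WM=3
i=7 t=2 v=5: DROP (t<3-0); WM=3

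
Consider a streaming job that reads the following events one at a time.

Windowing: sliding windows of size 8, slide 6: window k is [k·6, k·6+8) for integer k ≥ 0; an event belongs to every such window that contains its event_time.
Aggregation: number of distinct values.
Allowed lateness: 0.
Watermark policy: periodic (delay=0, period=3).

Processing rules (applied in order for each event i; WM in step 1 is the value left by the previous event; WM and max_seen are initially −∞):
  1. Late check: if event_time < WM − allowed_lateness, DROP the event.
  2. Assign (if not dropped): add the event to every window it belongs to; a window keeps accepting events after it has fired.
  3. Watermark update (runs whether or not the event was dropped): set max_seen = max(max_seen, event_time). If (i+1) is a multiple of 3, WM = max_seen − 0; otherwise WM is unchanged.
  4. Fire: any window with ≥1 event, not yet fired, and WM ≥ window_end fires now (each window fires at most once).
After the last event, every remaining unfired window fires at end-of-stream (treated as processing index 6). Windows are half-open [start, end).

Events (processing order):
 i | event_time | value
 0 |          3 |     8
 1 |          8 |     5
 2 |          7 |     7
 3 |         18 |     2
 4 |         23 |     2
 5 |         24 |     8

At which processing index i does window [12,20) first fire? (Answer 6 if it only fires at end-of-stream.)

5

i=0 t=3 v=8: → [0,8); WM=−∞
i=1 t=8 v=5: → [6,14); WM=−∞
i=2 t=7 v=7: → [6,14),[0,8); WM=8; [0,8) fires=2
i=3 t=18 v=2: → [18,26),[12,20); WM=8
i=4 t=23 v=2: → [18,26); WM=8
i=5 t=24 v=8: → [24,32),[18,26); WM=24; [6,14) fires=2 [12,20) fires=1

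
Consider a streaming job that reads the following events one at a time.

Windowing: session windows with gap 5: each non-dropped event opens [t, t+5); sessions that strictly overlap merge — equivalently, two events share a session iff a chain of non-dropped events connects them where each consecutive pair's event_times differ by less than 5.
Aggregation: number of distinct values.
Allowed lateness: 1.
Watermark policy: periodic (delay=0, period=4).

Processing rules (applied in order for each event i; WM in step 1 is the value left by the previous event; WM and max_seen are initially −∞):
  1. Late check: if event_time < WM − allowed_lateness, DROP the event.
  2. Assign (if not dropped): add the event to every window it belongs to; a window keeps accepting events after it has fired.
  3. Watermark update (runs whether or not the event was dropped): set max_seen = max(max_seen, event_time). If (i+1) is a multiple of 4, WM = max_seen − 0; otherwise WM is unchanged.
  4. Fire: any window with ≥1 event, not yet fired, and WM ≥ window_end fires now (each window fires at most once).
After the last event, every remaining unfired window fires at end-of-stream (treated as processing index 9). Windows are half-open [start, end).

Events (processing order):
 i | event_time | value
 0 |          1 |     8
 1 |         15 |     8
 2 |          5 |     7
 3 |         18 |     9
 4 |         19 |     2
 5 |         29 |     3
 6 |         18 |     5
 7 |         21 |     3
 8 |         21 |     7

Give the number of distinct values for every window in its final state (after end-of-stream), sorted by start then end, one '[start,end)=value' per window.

[1,10)=2 [15,26)=5 [29,34)=1

i=0 t=1 v=8: → [1,6); WM=−∞
i=1 t=15 v=8: → [15,20); WM=−∞
i=2 t=5 v=7: → [1,10); WM=−∞
i=3 t=18 v=9: → [15,23); WM=18
i=4 t=19 v=2: → [15,24); WM=18
i=5 t=29 v=3: → [29,34); WM=18
i=6 t=18 v=5: → [15,24); WM=18
i=7 t=21 v=3: → [15,26); WM=29
i=8 t=21 v=7: DROP (t<29-1); WM=29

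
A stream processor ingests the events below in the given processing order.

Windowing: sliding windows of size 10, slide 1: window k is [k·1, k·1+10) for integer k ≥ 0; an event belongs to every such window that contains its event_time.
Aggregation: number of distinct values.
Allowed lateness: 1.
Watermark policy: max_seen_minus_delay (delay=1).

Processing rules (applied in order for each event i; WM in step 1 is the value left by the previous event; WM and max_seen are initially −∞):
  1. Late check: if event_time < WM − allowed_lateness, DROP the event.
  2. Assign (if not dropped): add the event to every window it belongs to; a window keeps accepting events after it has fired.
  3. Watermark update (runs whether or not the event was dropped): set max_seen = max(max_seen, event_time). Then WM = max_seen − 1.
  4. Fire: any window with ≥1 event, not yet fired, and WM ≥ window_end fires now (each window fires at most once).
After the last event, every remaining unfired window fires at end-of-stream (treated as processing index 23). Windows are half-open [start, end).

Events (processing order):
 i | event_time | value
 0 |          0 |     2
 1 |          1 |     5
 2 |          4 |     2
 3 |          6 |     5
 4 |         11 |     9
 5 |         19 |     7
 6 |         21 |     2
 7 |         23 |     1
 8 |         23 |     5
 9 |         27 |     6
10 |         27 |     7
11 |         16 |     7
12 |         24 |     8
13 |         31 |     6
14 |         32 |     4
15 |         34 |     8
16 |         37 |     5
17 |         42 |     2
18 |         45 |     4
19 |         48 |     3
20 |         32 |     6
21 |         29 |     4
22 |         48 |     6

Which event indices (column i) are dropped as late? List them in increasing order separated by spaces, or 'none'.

i=0 t=0 v=2: → [0,10); WM=-1
i=1 t=1 v=5: → [1,11),[0,10); WM=0
i=2 t=4 v=2: → [4,14),[3,13),[2,12),[1,11),[0,10); WM=3
i=3 t=6 v=5: → [6,16),[5,15),[4,14),[3,13),[2,12),[1,11),[0,10); WM=5
i=4 t=11 v=9: → [11,21),[10,20),[9,19),[8,18),[7,17),[6,16),[5,15),[4,14),[3,13),[2,12); WM=10; [0,10) fires=2
i=5 t=19 v=7: → [19,29),[18,28),[17,27),[16,26),[15,25),[14,24),[13,23),[12,22),[11,21),[10,20); WM=18; [1,11) fires=2 [2,12) fires=3 [3,13) fires=3 [4,14) fires=3 [5,15) fires=2 [6,16) fires=2 [7,17) fires=1 [8,18) fires=1
i=6 t=21 v=2: → [21,31),[20,30),[19,29),[18,28),[17,27),[16,26),[15,25),[14,24),[13,23),[12,22); WM=20; [9,19) fires=1 [10,20) fires=2
i=7 t=23 v=1: → [23,33),[22,32),[21,31),[20,30),[19,29),[18,28),[17,27),[16,26),[15,25),[14,24); WM=22; [11,21) fires=2 [12,22) fires=2
i=8 t=23 v=5: → [23,33),[22,32),[21,31),[20,30),[19,29),[18,28),[17,27),[16,26),[15,25),[14,24); WM=22
i=9 t=27 v=6: → [27,37),[26,36),[25,35),[24,34),[23,33),[22,32),[21,31),[20,30),[19,29),[18,28); WM=26; [13,23) fires=2 [14,24) fires=4 [15,25) fires=4 [16,26) fires=4
i=10 t=27 v=7: → [27,37),[26,36),[25,35),[24,34),[23,33),[22,32),[21,31),[20,30),[19,29),[18,28); WM=26
i=11 t=16 v=7: DROP (t<26-1); WM=26
i=12 t=24 v=8: DROP (t<26-1); WM=26
i=13 t=31 v=6: → [31,41),[30,40),[29,39),[28,38),[27,37),[26,36),[25,35),[24,34),[23,33),[22,32); WM=30; [17,27) fires=4 [18,28) fires=5 [19,29) fires=5 [20,30) fires=5
i=14 t=32 v=4: → [32,42),[31,41),[30,40),[29,39),[28,38),[27,37),[26,36),[25,35),[24,34),[23,33); WM=31; [21,31) fires=5
i=15 t=34 v=8: → [34,44),[33,43),[32,42),[31,41),[30,40),[29,39),[28,38),[27,37),[26,36),[25,35); WM=33; [22,32) fires=4 [23,33) fires=5
i=16 t=37 v=5: → [37,47),[36,46),[35,45),[34,44),[33,43),[32,42),[31,41),[30,40),[29,39),[28,38); WM=36; [24,34) fires=3 [25,35) fires=4 [26,36) fires=4
i=17 t=42 v=2: → [42,52),[41,51),[40,50),[39,49),[38,48),[37,47),[36,46),[35,45),[34,44),[33,43); WM=41; [27,37) fires=4 [28,38) fires=4 [29,39) fires=4 [30,40) fires=4 [31,41) fires=4
i=18 t=45 v=4: → [45,55),[44,54),[43,53),[42,52),[41,51),[40,50),[39,49),[38,48),[37,47),[36,46); WM=44; [32,42) fires=3 [33,43) fires=3 [34,44) fires=3
i=19 t=48 v=3: → [48,58),[47,57),[46,56),[45,55),[44,54),[43,53),[42,52),[41,51),[40,50),[39,49); WM=47; [35,45) fires=2 [36,46) fires=3 [37,47) fires=3
i=20 t=32 v=6: DROP (t<47-1); WM=47
i=21 t=29 v=4: DROP (t<47-1); WM=47
i=22 t=48 v=6: → [48,58),[47,57),[46,56),[45,55),[44,54),[43,53),[42,52),[41,51),[40,50),[39,49); WM=47

11 12 20 21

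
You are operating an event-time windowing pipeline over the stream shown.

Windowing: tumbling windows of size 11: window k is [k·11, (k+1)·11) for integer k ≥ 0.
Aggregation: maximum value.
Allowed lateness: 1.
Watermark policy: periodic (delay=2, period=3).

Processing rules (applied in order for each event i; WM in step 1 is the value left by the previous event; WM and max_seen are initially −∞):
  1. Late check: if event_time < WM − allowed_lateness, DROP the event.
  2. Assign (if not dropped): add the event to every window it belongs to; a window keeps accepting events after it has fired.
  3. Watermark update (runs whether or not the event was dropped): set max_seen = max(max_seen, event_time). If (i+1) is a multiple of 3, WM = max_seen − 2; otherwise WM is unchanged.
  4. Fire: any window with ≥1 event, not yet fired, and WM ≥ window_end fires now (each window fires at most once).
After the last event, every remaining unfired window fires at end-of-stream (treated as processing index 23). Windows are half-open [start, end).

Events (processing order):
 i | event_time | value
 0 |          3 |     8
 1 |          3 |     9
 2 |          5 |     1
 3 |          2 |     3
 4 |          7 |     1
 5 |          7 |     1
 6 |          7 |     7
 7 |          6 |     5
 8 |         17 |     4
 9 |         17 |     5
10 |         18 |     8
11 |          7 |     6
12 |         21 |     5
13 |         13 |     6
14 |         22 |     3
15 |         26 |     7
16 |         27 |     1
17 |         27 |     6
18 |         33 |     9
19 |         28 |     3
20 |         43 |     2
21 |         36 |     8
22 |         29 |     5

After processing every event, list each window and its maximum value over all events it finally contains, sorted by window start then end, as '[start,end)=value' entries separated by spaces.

i=0 t=3 v=8: → [0,11); WM=−∞
i=1 t=3 v=9: → [0,11); WM=−∞
i=2 t=5 v=1: → [0,11); WM=3
i=3 t=2 v=3: → [0,11); WM=3
i=4 t=7 v=1: → [0,11); WM=3
i=5 t=7 v=1: → [0,11); WM=5
i=6 t=7 v=7: → [0,11); WM=5
i=7 t=6 v=5: → [0,11); WM=5
i=8 t=17 v=4: → [11,22); WM=15; [0,11) fires=9
i=9 t=17 v=5: → [11,22); WM=15
i=10 t=18 v=8: → [11,22); WM=15
i=11 t=7 v=6: DROP (t<15-1); WM=16
i=12 t=21 v=5: → [11,22); WM=16
i=13 t=13 v=6: DROP (t<16-1); WM=16
i=14 t=22 v=3: → [22,33); WM=20
i=15 t=26 v=7: → [22,33); WM=20
i=16 t=27 v=1: → [22,33); WM=20
i=17 t=27 v=6: → [22,33); WM=25; [11,22) fires=8
i=18 t=33 v=9: → [33,44); WM=25
i=19 t=28 v=3: → [22,33); WM=25
i=20 t=43 v=2: → [33,44); WM=41; [22,33) fires=7
i=21 t=36 v=8: DROP (t<41-1); WM=41
i=22 t=29 v=5: DROP (t<41-1); WM=41

[0,11)=9 [11,22)=8 [22,33)=7 [33,44)=9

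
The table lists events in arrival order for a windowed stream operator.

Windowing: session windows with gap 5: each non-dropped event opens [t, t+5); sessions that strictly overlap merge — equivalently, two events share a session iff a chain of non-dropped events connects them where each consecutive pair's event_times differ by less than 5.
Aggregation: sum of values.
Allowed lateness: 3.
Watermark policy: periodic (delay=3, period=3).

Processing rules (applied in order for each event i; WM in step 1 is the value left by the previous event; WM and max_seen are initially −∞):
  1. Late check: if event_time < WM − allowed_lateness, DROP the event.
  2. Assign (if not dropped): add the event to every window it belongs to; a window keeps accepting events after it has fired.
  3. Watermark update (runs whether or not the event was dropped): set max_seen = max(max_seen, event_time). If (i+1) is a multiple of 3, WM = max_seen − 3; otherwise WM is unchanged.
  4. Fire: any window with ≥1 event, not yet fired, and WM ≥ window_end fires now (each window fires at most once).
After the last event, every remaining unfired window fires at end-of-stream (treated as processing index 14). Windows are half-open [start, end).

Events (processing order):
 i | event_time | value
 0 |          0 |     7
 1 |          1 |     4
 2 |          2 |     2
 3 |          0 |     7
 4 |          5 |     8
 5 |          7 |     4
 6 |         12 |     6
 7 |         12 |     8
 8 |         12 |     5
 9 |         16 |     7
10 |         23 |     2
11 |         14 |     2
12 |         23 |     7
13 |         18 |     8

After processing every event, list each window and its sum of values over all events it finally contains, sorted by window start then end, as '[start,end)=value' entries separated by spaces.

i=0 t=0 v=7: → [0,5); WM=−∞
i=1 t=1 v=4: → [0,6); WM=−∞
i=2 t=2 v=2: → [0,7); WM=-1
i=3 t=0 v=7: → [0,7); WM=-1
i=4 t=5 v=8: → [0,10); WM=-1
i=5 t=7 v=4: → [0,12); WM=4
i=6 t=12 v=6: → [12,17); WM=4
i=7 t=12 v=8: → [12,17); WM=4
i=8 t=12 v=5: → [12,17); WM=9
i=9 t=16 v=7: → [12,21); WM=9
i=10 t=23 v=2: → [23,28); WM=9
i=11 t=14 v=2: → [12,21); WM=20
i=12 t=23 v=7: → [23,28); WM=20
i=13 t=18 v=8: → [12,23); WM=20

[0,12)=32 [12,23)=36 [23,28)=9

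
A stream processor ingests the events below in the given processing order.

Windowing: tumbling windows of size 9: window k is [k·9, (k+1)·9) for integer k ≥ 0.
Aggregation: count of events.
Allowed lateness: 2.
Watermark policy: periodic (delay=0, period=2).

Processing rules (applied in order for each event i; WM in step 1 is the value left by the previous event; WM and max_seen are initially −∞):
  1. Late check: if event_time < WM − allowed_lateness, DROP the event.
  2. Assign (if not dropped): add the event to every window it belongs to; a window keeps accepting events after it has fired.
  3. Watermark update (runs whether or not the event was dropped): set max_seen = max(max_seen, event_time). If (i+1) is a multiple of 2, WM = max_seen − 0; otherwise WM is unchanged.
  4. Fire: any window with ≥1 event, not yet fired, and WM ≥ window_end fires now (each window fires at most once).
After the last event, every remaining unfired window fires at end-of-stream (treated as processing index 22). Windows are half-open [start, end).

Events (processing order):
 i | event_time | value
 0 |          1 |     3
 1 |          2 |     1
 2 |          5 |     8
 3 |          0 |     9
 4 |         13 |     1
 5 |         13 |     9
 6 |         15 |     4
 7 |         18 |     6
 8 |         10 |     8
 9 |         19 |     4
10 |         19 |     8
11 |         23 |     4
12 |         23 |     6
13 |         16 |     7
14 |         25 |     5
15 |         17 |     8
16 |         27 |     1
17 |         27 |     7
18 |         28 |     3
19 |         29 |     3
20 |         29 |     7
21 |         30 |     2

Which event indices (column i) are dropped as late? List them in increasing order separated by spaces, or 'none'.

i=0 t=1 v=3: → [0,9); WM=−∞
i=1 t=2 v=1: → [0,9); WM=2
i=2 t=5 v=8: → [0,9); WM=2
i=3 t=0 v=9: → [0,9); WM=5
i=4 t=13 v=1: → [9,18); WM=5
i=5 t=13 v=9: → [9,18); WM=13; [0,9) fires=4
i=6 t=15 v=4: → [9,18); WM=13
i=7 t=18 v=6: → [18,27); WM=18; [9,18) fires=3
i=8 t=10 v=8: DROP (t<18-2); WM=18
i=9 t=19 v=4: → [18,27); WM=19
i=10 t=19 v=8: → [18,27); WM=19
i=11 t=23 v=4: → [18,27); WM=23
i=12 t=23 v=6: → [18,27); WM=23
i=13 t=16 v=7: DROP (t<23-2); WM=23
i=14 t=25 v=5: → [18,27); WM=23
i=15 t=17 v=8: DROP (t<23-2); WM=25
i=16 t=27 v=1: → [27,36); WM=25
i=17 t=27 v=7: → [27,36); WM=27; [18,27) fires=6
i=18 t=28 v=3: → [27,36); WM=27
i=19 t=29 v=3: → [27,36); WM=29
i=20 t=29 v=7: → [27,36); WM=29
i=21 t=30 v=2: → [27,36); WM=30

8 13 15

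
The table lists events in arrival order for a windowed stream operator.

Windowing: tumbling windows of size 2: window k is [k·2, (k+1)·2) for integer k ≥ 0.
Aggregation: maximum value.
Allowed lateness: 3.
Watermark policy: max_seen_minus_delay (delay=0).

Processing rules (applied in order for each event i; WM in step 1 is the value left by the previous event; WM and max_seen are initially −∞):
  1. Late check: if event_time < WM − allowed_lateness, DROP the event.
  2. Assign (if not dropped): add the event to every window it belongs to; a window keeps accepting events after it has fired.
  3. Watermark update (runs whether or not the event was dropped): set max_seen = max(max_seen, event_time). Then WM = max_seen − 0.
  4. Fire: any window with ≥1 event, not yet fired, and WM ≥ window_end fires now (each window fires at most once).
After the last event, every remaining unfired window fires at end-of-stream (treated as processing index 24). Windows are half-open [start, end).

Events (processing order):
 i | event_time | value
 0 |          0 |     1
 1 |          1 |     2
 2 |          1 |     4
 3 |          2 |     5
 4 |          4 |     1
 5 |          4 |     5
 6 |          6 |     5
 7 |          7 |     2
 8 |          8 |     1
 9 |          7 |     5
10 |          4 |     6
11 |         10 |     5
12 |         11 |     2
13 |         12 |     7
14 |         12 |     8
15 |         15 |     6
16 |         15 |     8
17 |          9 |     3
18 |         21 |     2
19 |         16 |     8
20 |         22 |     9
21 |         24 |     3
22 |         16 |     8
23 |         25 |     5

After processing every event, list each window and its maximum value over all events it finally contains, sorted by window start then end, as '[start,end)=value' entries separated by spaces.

[0,2)=4 [2,4)=5 [4,6)=5 [6,8)=5 [8,10)=1 [10,12)=5 [12,14)=8 [14,16)=8 [20,22)=2 [22,24)=9 [24,26)=5

i=0 t=0 v=1: → [0,2); WM=0
i=1 t=1 v=2: → [0,2); WM=1
i=2 t=1 v=4: → [0,2); WM=1
i=3 t=2 v=5: → [2,4); WM=2; [0,2) fires=4
i=4 t=4 v=1: → [4,6); WM=4; [2,4) fires=5
i=5 t=4 v=5: → [4,6); WM=4
i=6 t=6 v=5: → [6,8); WM=6; [4,6) fires=5
i=7 t=7 v=2: → [6,8); WM=7
i=8 t=8 v=1: → [8,10); WM=8; [6,8) fires=5
i=9 t=7 v=5: → [6,8); WM=8
i=10 t=4 v=6: DROP (t<8-3); WM=8
i=11 t=10 v=5: → [10,12); WM=10; [8,10) fires=1
i=12 t=11 v=2: → [10,12); WM=11
i=13 t=12 v=7: → [12,14); WM=12; [10,12) fires=5
i=14 t=12 v=8: → [12,14); WM=12
i=15 t=15 v=6: → [14,16); WM=15; [12,14) fires=8
i=16 t=15 v=8: → [14,16); WM=15
i=17 t=9 v=3: DROP (t<15-3); WM=15
i=18 t=21 v=2: → [20,22); WM=21; [14,16) fires=8
i=19 t=16 v=8: DROP (t<21-3); WM=21
i=20 t=22 v=9: → [22,24); WM=22; [20,22) fires=2
i=21 t=24 v=3: → [24,26); WM=24; [22,24) fires=9
i=22 t=16 v=8: DROP (t<24-3); WM=24
i=23 t=25 v=5: → [24,26); WM=25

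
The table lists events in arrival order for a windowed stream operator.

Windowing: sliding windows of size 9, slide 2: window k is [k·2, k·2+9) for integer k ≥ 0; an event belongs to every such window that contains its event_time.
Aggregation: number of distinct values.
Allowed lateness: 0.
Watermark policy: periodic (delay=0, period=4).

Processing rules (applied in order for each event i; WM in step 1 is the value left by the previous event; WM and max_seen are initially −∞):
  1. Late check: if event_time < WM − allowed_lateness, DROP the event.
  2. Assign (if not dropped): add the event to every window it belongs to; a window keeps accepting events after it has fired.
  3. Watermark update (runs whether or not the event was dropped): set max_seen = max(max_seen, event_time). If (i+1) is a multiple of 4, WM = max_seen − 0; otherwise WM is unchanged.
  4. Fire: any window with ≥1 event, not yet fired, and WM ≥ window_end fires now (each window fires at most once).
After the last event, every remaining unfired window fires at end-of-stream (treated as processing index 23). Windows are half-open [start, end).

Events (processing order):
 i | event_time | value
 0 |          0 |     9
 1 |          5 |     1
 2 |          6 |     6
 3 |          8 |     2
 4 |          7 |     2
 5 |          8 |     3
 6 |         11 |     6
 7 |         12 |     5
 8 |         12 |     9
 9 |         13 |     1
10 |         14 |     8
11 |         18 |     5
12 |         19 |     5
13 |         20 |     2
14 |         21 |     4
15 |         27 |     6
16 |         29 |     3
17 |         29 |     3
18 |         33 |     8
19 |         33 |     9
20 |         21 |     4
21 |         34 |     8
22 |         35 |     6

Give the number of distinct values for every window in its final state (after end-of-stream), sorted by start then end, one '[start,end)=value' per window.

i=0 t=0 v=9: → [0,9); WM=−∞
i=1 t=5 v=1: → [4,13),[2,11),[0,9); WM=−∞
i=2 t=6 v=6: → [6,15),[4,13),[2,11),[0,9); WM=−∞
i=3 t=8 v=2: → [8,17),[6,15),[4,13),[2,11),[0,9); WM=8
i=4 t=7 v=2: DROP (t<8-0); WM=8
i=5 t=8 v=3: → [8,17),[6,15),[4,13),[2,11),[0,9); WM=8
i=6 t=11 v=6: → [10,19),[8,17),[6,15),[4,13); WM=8
i=7 t=12 v=5: → [12,21),[10,19),[8,17),[6,15),[4,13); WM=12; [0,9) fires=5 [2,11) fires=4
i=8 t=12 v=9: → [12,21),[10,19),[8,17),[6,15),[4,13); WM=12
i=9 t=13 v=1: → [12,21),[10,19),[8,17),[6,15); WM=12
i=10 t=14 v=8: → [14,23),[12,21),[10,19),[8,17),[6,15); WM=12
i=11 t=18 v=5: → [18,27),[16,25),[14,23),[12,21),[10,19); WM=18; [4,13) fires=6 [6,15) fires=7 [8,17) fires=7
i=12 t=19 v=5: → [18,27),[16,25),[14,23),[12,21); WM=18
i=13 t=20 v=2: → [20,29),[18,27),[16,25),[14,23),[12,21); WM=18
i=14 t=21 v=4: → [20,29),[18,27),[16,25),[14,23); WM=18
i=15 t=27 v=6: → [26,35),[24,33),[22,31),[20,29); WM=27; [10,19) fires=5 [12,21) fires=5 [14,23) fires=4 [16,25) fires=3 [18,27) fires=3
i=16 t=29 v=3: → [28,37),[26,35),[24,33),[22,31); WM=27
i=17 t=29 v=3: → [28,37),[26,35),[24,33),[22,31); WM=27
i=18 t=33 v=8: → [32,41),[30,39),[28,37),[26,35); WM=27
i=19 t=33 v=9: → [32,41),[30,39),[28,37),[26,35); WM=33; [20,29) fires=3 [22,31) fires=2 [24,33) fires=2
i=20 t=21 v=4: DROP (t<33-0); WM=33
i=21 t=34 v=8: → [34,43),[32,41),[30,39),[28,37),[26,35); WM=33
i=22 t=35 v=6: → [34,43),[32,41),[30,39),[28,37); WM=33

[0,9)=5 [2,11)=4 [4,13)=6 [6,15)=7 [8,17)=7 [10,19)=5 [12,21)=5 [14,23)=4 [16,25)=3 [18,27)=3 [20,29)=3 [22,31)=2 [24,33)=2 [26,35)=4 [28,37)=4 [30,39)=3 [32,41)=3 [34,43)=2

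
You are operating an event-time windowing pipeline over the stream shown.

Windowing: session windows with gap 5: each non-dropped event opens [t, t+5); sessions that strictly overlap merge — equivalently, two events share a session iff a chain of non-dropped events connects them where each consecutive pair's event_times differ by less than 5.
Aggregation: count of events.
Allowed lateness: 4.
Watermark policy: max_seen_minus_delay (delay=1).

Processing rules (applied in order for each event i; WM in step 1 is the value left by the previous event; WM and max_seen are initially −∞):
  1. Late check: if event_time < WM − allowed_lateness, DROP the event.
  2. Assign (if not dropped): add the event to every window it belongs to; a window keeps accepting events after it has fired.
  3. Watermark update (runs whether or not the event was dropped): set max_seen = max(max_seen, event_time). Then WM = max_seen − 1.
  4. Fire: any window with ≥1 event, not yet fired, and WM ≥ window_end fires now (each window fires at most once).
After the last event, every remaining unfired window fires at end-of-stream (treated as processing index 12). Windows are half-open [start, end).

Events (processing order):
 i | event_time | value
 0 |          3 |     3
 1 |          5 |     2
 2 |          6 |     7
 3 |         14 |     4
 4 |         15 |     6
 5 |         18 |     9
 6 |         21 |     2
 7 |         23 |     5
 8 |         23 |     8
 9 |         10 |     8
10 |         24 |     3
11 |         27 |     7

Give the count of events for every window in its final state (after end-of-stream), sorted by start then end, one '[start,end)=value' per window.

i=0 t=3 v=3: → [3,8); WM=2
i=1 t=5 v=2: → [3,10); WM=4
i=2 t=6 v=7: → [3,11); WM=5
i=3 t=14 v=4: → [14,19); WM=13
i=4 t=15 v=6: → [14,20); WM=14
i=5 t=18 v=9: → [14,23); WM=17
i=6 t=21 v=2: → [14,26); WM=20
i=7 t=23 v=5: → [14,28); WM=22
i=8 t=23 v=8: → [14,28); WM=22
i=9 t=10 v=8: DROP (t<22-4); WM=22
i=10 t=24 v=3: → [14,29); WM=23
i=11 t=27 v=7: → [14,32); WM=26

[3,11)=3 [14,32)=8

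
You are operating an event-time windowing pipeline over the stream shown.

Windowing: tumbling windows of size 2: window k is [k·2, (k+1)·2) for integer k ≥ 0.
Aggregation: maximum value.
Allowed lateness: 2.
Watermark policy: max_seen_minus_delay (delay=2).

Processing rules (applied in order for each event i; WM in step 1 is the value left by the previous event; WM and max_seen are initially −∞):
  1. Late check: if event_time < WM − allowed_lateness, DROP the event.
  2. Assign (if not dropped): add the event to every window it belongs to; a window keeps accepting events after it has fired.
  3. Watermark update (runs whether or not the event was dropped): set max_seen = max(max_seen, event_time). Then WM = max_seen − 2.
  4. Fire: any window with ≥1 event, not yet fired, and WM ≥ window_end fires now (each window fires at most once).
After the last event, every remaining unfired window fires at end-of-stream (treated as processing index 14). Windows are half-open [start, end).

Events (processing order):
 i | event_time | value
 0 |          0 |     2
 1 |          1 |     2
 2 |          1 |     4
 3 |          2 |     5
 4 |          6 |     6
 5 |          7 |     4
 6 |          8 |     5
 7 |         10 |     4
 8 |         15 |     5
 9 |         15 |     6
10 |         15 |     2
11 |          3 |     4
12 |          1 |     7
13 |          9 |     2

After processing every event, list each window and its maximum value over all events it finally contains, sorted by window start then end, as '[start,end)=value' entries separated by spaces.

i=0 t=0 v=2: → [0,2); WM=-2
i=1 t=1 v=2: → [0,2); WM=-1
i=2 t=1 v=4: → [0,2); WM=-1
i=3 t=2 v=5: → [2,4); WM=0
i=4 t=6 v=6: → [6,8); WM=4; [0,2) fires=4 [2,4) fires=5
i=5 t=7 v=4: → [6,8); WM=5
i=6 t=8 v=5: → [8,10); WM=6
i=7 t=10 v=4: → [10,12); WM=8; [6,8) fires=6
i=8 t=15 v=5: → [14,16); WM=13; [8,10) fires=5 [10,12) fires=4
i=9 t=15 v=6: → [14,16); WM=13
i=10 t=15 v=2: → [14,16); WM=13
i=11 t=3 v=4: DROP (t<13-2); WM=13
i=12 t=1 v=7: DROP (t<13-2); WM=13
i=13 t=9 v=2: DROP (t<13-2); WM=13

[0,2)=4 [2,4)=5 [6,8)=6 [8,10)=5 [10,12)=4 [14,16)=6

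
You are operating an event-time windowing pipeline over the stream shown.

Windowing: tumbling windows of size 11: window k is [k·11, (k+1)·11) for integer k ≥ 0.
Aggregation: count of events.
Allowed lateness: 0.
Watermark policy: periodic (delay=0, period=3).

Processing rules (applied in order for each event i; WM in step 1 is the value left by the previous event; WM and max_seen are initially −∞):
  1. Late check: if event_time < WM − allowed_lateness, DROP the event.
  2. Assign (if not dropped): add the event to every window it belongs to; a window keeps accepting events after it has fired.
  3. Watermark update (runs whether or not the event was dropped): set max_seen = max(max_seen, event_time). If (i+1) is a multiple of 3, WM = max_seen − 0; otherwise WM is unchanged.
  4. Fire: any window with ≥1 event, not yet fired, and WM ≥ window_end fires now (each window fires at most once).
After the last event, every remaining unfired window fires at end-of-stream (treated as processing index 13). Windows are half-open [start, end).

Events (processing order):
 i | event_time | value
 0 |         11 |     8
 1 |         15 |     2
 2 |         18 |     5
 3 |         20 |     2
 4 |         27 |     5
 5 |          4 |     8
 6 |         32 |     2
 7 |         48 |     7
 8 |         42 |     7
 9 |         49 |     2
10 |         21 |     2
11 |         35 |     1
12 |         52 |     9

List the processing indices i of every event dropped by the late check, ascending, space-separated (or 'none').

i=0 t=11 v=8: → [11,22); WM=−∞
i=1 t=15 v=2: → [11,22); WM=−∞
i=2 t=18 v=5: → [11,22); WM=18
i=3 t=20 v=2: → [11,22); WM=18
i=4 t=27 v=5: → [22,33); WM=18
i=5 t=4 v=8: DROP (t<18-0); WM=27; [11,22) fires=4
i=6 t=32 v=2: → [22,33); WM=27
i=7 t=48 v=7: → [44,55); WM=27
i=8 t=42 v=7: → [33,44); WM=48; [22,33) fires=2 [33,44) fires=1
i=9 t=49 v=2: → [44,55); WM=48
i=10 t=21 v=2: DROP (t<48-0); WM=48
i=11 t=35 v=1: DROP (t<48-0); WM=49
i=12 t=52 v=9: → [44,55); WM=49

5 10 11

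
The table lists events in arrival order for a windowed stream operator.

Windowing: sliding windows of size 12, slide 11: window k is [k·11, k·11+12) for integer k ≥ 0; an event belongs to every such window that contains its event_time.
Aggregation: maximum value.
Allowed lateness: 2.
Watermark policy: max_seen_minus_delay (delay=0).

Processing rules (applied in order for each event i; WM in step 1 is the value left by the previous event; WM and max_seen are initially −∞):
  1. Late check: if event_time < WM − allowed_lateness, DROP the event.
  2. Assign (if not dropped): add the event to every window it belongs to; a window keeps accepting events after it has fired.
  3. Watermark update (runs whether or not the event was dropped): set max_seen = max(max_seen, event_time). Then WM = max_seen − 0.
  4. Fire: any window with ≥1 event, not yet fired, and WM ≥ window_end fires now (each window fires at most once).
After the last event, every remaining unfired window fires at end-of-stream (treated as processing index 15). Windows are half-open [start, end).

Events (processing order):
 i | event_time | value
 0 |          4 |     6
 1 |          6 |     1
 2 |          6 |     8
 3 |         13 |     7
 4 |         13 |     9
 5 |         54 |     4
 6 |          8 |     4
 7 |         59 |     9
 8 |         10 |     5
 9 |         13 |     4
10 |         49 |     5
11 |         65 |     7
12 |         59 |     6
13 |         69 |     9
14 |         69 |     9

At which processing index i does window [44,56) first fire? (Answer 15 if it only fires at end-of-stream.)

i=0 t=4 v=6: → [0,12); WM=4
i=1 t=6 v=1: → [0,12); WM=6
i=2 t=6 v=8: → [0,12); WM=6
i=3 t=13 v=7: → [11,23); WM=13; [0,12) fires=8
i=4 t=13 v=9: → [11,23); WM=13
i=5 t=54 v=4: → [44,56); WM=54; [11,23) fires=9
i=6 t=8 v=4: DROP (t<54-2); WM=54
i=7 t=59 v=9: → [55,67); WM=59; [44,56) fires=4
i=8 t=10 v=5: DROP (t<59-2); WM=59
i=9 t=13 v=4: DROP (t<59-2); WM=59
i=10 t=49 v=5: DROP (t<59-2); WM=59
i=11 t=65 v=7: → [55,67); WM=65
i=12 t=59 v=6: DROP (t<65-2); WM=65
i=13 t=69 v=9: → [66,78); WM=69; [55,67) fires=9
i=14 t=69 v=9: → [66,78); WM=69

7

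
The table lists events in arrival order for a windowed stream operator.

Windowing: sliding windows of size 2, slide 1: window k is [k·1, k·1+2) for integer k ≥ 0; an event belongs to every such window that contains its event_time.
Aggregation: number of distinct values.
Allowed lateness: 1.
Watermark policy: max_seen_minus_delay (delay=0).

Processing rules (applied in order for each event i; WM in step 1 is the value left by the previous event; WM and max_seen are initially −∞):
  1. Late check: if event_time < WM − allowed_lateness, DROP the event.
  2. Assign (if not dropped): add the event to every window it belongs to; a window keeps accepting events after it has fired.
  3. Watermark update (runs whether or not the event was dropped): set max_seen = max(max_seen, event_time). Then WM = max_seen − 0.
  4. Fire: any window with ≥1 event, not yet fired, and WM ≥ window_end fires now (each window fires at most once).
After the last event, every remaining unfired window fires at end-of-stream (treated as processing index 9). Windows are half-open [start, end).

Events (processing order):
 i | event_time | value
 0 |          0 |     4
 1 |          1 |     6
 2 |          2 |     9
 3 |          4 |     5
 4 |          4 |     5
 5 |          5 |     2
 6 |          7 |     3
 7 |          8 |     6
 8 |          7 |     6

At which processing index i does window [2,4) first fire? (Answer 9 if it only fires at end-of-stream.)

i=0 t=0 v=4: → [0,2); WM=0
i=1 t=1 v=6: → [1,3),[0,2); WM=1
i=2 t=2 v=9: → [2,4),[1,3); WM=2; [0,2) fires=2
i=3 t=4 v=5: → [4,6),[3,5); WM=4; [1,3) fires=2 [2,4) fires=1
i=4 t=4 v=5: → [4,6),[3,5); WM=4
i=5 t=5 v=2: → [5,7),[4,6); WM=5; [3,5) fires=1
i=6 t=7 v=3: → [7,9),[6,8); WM=7; [4,6) fires=2 [5,7) fires=1
i=7 t=8 v=6: → [8,10),[7,9); WM=8; [6,8) fires=1
i=8 t=7 v=6: → [7,9),[6,8); WM=8

3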